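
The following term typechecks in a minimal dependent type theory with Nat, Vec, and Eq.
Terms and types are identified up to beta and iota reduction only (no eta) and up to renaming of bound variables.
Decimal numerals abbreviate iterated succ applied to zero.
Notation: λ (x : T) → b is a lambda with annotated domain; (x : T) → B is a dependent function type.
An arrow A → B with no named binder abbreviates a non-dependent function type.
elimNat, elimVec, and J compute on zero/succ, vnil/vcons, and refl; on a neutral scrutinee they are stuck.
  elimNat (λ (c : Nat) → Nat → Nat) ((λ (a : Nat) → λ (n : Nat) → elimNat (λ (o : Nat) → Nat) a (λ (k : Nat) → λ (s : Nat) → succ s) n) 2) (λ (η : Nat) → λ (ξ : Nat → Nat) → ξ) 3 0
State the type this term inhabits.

inferred type:
  Nat


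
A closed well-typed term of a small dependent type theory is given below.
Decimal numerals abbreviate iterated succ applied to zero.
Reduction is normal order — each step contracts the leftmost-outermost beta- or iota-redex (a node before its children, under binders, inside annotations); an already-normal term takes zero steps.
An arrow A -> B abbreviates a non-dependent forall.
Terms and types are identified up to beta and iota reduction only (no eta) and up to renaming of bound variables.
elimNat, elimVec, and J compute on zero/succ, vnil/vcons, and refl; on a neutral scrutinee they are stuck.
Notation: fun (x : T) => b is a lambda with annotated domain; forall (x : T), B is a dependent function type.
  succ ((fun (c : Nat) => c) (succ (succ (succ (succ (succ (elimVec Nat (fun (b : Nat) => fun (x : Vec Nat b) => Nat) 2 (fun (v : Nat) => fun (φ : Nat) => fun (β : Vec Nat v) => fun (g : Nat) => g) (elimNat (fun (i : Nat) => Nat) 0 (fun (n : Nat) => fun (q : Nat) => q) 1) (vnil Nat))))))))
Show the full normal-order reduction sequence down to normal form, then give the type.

reduction (normal order):
  succ ((fun (c : Nat) => c) (succ (succ (succ (succ (succ (elimVec Nat (fun (b : Nat) => fun (x : Vec Nat b) => Nat) 2 (fun (v : Nat) => fun (φ : Nat) => fun (β : Vec Nat v) => fun (g : Nat) => g) (elimNat (fun (i : Nat) => Nat) 0 (fun (n : Nat) => fun (q : Nat) => q) 1) (vnil Nat))))))))
  ~> succ (succ (succ (succ (succ (succ (elimVec Nat (fun (c : Nat) => fun (b : Vec Nat c) => Nat) 2 (fun (x : Nat) => fun (v : Nat) => fun (φ : Vec Nat x) => fun (β : Nat) => β) (elimNat (fun (g : Nat) => Nat) 0 (fun (i : Nat) => fun (n : Nat) => n) 1) (vnil Nat)))))))
  ~> 8
the term's type:
  Nat


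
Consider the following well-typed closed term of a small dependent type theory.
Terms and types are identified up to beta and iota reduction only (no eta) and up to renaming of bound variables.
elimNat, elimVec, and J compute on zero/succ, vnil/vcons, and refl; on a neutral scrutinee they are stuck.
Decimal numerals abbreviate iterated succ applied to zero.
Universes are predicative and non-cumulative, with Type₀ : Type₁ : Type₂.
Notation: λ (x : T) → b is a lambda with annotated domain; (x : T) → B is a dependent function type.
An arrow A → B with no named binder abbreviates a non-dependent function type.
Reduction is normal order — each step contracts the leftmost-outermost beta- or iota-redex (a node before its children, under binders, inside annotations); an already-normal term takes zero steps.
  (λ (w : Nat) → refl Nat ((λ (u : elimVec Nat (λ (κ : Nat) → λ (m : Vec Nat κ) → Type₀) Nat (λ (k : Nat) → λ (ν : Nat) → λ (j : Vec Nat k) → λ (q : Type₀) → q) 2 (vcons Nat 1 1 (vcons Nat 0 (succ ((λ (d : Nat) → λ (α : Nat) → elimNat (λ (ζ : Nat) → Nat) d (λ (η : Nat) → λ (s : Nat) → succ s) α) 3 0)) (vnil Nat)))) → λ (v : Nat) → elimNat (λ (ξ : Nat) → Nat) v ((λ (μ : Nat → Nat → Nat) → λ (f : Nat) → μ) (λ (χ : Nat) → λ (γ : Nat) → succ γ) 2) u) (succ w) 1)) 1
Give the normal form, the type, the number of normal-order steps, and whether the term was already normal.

reduced normal form:
  refl Nat 3
inferred type:
  Eq Nat 3 3
steps to reach normal form (normal order): 14
already normal: no
first contracted redex: a beta-redex


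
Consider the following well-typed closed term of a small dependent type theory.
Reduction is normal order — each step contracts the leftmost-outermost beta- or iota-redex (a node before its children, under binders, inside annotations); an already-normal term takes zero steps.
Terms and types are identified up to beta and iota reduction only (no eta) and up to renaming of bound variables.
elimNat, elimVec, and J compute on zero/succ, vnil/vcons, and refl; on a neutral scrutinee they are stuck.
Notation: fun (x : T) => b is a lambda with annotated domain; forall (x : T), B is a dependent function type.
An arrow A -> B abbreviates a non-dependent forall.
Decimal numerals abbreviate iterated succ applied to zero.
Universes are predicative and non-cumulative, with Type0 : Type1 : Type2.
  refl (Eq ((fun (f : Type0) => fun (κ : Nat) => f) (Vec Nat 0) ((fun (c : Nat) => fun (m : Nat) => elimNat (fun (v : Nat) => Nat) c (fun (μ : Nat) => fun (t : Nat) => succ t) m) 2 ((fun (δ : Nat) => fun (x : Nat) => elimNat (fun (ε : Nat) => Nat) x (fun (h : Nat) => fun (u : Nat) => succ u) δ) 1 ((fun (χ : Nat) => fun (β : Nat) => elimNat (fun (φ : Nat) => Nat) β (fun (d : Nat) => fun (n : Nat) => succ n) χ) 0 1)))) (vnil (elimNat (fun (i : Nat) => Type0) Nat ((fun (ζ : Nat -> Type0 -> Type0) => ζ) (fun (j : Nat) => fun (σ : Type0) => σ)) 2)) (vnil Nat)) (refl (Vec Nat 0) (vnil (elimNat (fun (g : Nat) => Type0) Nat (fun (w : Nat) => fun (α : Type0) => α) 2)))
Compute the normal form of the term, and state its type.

reduced normal form:
  refl (Eq (Vec Nat 0) (vnil Nat) (vnil Nat)) (refl (Vec Nat 0) (vnil Nat))
inferred type:
  Eq (Eq (Vec Nat 0) (vnil Nat) (vnil Nat)) (refl (Vec Nat 0) (vnil Nat)) (refl (Vec Nat 0) (vnil Nat))


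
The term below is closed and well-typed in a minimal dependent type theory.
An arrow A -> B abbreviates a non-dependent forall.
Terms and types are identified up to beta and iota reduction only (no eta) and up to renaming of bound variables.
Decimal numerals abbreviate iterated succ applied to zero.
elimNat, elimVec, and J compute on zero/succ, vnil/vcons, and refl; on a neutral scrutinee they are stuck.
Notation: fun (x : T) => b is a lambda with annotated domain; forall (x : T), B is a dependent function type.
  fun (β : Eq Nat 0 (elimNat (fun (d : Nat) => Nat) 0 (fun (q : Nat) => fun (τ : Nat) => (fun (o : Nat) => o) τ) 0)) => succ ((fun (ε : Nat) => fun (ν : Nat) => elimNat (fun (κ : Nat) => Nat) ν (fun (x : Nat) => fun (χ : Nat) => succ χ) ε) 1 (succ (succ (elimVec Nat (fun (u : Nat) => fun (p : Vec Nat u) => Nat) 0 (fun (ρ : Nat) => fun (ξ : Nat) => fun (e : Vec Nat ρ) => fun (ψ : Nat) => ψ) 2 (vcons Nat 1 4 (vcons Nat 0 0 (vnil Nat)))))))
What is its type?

inferred type:
  Eq Nat 0 0 -> Nat


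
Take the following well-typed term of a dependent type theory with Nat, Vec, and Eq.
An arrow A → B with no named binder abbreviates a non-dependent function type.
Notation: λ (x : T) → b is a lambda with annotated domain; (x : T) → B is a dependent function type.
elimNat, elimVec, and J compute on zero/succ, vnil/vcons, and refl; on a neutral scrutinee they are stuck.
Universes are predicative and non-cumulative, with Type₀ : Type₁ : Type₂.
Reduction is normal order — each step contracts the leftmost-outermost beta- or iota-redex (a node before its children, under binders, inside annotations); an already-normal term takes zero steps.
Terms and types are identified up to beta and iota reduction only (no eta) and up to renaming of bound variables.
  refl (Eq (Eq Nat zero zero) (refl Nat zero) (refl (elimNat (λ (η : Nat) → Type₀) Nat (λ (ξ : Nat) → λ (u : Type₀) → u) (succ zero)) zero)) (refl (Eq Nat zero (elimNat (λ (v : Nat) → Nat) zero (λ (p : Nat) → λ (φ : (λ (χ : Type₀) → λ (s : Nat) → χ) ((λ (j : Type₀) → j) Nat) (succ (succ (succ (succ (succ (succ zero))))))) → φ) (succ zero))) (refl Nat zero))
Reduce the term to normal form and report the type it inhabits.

normal form:
  refl (Eq (Eq Nat zero zero) (refl Nat zero) (refl Nat zero)) (refl (Eq Nat zero zero) (refl Nat zero))
type:
  Eq (Eq (Eq Nat zero zero) (refl Nat zero) (refl Nat zero)) (refl (Eq Nat zero zero) (refl Nat zero)) (refl (Eq Nat zero zero) (refl Nat zero))


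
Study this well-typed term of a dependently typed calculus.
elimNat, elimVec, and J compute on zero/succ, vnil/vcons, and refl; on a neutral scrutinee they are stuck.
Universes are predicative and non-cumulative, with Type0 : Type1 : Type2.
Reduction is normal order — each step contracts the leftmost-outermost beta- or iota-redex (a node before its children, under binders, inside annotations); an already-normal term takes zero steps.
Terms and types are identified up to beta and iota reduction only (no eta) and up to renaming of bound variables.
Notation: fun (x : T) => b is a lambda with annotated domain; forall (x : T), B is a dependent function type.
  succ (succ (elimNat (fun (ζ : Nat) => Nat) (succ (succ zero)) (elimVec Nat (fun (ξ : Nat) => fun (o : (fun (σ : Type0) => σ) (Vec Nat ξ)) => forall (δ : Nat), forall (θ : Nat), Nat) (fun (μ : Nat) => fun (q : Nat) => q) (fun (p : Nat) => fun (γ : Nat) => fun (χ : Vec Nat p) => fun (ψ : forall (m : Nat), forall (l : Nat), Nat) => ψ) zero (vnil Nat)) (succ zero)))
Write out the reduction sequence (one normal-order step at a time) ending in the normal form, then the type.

reduction (normal order):
  succ (succ (elimNat (fun (ζ : Nat) => Nat) (succ (succ zero)) (elimVec Nat (fun (ξ : Nat) => fun (o : (fun (σ : Type0) => σ) (Vec Nat ξ)) => forall (δ : Nat), forall (θ : Nat), Nat) (fun (μ : Nat) => fun (q : Nat) => q) (fun (p : Nat) => fun (γ : Nat) => fun (χ : Vec Nat p) => fun (ψ : forall (m : Nat), forall (l : Nat), Nat) => ψ) zero (vnil Nat)) (succ zero)))
  ~> succ (succ (elimVec Nat (fun (ζ : Nat) => fun (ξ : (fun (o : Type0) => o) (Vec Nat ζ)) => forall (σ : Nat), forall (δ : Nat), Nat) (fun (θ : Nat) => fun (μ : Nat) => μ) (fun (q : Nat) => fun (p : Nat) => fun (γ : Vec Nat q) => fun (χ : forall (ψ : Nat), forall (m : Nat), Nat) => χ) zero (vnil Nat) zero (elimNat (fun (l : Nat) => Nat) (succ (succ zero)) (elimVec Nat (fun (h : Nat) => fun (ε : (fun (i : Type0) => i) (Vec Nat h)) => forall (x : Nat), forall (τ : Nat), Nat) (fun (r : Nat) => fun (ω : Nat) => ω) (fun (s : Nat) => fun (a : Nat) => fun (d : Vec Nat s) => fun (b : forall (y : Nat), forall (g : Nat), Nat) => b) zero (vnil Nat)) zero)))
  ~> succ (succ ((fun (ζ : Nat) => fun (ξ : Nat) => ξ) zero (elimNat (fun (o : Nat) => Nat) (succ (succ zero)) (elimVec Nat (fun (σ : Nat) => fun (δ : (fun (θ : Type0) => θ) (Vec Nat σ)) => forall (μ : Nat), forall (q : Nat), Nat) (fun (p : Nat) => fun (γ : Nat) => γ) (fun (χ : Nat) => fun (ψ : Nat) => fun (m : Vec Nat χ) => fun (l : forall (h : Nat), forall (ε : Nat), Nat) => l) zero (vnil Nat)) zero)))
  ~> succ (succ ((fun (ζ : Nat) => ζ) (elimNat (fun (ξ : Nat) => Nat) (succ (succ zero)) (elimVec Nat (fun (o : Nat) => fun (σ : (fun (δ : Type0) => δ) (Vec Nat o)) => forall (θ : Nat), forall (μ : Nat), Nat) (fun (q : Nat) => fun (p : Nat) => p) (fun (γ : Nat) => fun (χ : Nat) => fun (ψ : Vec Nat γ) => fun (m : forall (l : Nat), forall (h : Nat), Nat) => m) zero (vnil Nat)) zero)))
  ~> succ (succ (elimNat (fun (ζ : Nat) => Nat) (succ (succ zero)) (elimVec Nat (fun (ξ : Nat) => fun (o : (fun (σ : Type0) => σ) (Vec Nat ξ)) => forall (δ : Nat), forall (θ : Nat), Nat) (fun (μ : Nat) => fun (q : Nat) => q) (fun (p : Nat) => fun (γ : Nat) => fun (χ : Vec Nat p) => fun (ψ : forall (m : Nat), forall (l : Nat), Nat) => ψ) zero (vnil Nat)) zero))
  ~> succ (succ (succ (succ zero)))
type:
  Nat


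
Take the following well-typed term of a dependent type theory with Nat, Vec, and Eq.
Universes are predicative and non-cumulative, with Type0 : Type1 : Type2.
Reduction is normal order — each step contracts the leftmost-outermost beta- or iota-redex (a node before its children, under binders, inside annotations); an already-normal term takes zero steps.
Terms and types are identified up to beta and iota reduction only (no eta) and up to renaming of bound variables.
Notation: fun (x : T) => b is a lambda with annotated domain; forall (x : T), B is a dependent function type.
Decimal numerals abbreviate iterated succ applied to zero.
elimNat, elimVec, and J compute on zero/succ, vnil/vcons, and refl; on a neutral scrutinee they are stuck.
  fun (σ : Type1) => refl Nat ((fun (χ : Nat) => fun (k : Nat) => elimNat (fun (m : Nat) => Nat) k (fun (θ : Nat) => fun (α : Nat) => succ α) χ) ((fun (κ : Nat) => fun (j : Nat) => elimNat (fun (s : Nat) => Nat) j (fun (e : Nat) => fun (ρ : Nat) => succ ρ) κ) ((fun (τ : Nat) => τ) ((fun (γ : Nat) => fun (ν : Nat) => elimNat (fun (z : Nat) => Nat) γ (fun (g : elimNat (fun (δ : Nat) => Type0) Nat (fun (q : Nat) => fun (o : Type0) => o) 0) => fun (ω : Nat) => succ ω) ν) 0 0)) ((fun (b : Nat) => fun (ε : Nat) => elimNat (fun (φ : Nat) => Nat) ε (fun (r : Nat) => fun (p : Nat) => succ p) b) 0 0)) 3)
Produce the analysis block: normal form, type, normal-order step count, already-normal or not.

reduced normal form:
  fun (σ : Type1) => refl Nat 3
type:
  forall (σ : Type1), Eq Nat 3 3
steps to reach normal form (normal order): 13
already normal: no
first redex: a beta-redex


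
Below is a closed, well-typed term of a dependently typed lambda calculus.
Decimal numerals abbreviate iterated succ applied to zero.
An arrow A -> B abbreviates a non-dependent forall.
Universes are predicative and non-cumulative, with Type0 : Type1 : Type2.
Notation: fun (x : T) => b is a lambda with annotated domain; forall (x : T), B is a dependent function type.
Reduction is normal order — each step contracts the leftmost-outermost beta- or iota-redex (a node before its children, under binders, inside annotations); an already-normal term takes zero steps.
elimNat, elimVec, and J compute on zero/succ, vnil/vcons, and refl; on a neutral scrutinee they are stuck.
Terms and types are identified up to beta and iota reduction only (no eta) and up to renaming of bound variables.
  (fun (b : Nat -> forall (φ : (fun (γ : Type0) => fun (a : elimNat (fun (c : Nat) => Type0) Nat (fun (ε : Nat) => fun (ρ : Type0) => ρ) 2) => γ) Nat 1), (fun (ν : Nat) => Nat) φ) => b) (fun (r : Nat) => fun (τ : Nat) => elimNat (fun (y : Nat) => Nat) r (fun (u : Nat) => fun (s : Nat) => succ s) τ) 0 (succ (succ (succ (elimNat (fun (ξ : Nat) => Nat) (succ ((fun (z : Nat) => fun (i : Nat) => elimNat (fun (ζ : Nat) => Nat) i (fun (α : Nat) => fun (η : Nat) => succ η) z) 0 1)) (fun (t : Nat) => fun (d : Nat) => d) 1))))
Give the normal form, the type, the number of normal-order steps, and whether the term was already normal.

reduced normal form:
  5
the term's type:
  Nat
reduction steps (normal order): 26
term was already normal: no
first contracted redex: a beta-redex


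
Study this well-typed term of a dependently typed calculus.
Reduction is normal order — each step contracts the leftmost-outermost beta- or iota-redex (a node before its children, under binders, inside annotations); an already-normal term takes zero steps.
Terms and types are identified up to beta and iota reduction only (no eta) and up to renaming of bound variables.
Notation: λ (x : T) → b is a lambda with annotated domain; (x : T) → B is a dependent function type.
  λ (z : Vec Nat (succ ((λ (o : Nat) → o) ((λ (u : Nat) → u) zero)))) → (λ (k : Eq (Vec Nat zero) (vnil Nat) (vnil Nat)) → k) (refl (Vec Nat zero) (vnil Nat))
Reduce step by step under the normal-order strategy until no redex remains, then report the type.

reduction (normal order):
  λ (z : Vec Nat (succ ((λ (o : Nat) → o) ((λ (u : Nat) → u) zero)))) → (λ (k : Eq (Vec Nat zero) (vnil Nat) (vnil Nat)) → k) (refl (Vec Nat zero) (vnil Nat))
  ~> λ (z : Vec Nat (succ ((λ (o : Nat) → o) zero))) → (λ (u : Eq (Vec Nat zero) (vnil Nat) (vnil Nat)) → u) (refl (Vec Nat zero) (vnil Nat))
  ~> λ (z : Vec Nat (succ zero)) → (λ (o : Eq (Vec Nat zero) (vnil Nat) (vnil Nat)) → o) (refl (Vec Nat zero) (vnil Nat))
  ~> λ (z : Vec Nat (succ zero)) → refl (Vec Nat zero) (vnil Nat)
type:
  (z : Vec Nat (succ zero)) → Eq (Vec Nat zero) (vnil Nat) (vnil Nat)


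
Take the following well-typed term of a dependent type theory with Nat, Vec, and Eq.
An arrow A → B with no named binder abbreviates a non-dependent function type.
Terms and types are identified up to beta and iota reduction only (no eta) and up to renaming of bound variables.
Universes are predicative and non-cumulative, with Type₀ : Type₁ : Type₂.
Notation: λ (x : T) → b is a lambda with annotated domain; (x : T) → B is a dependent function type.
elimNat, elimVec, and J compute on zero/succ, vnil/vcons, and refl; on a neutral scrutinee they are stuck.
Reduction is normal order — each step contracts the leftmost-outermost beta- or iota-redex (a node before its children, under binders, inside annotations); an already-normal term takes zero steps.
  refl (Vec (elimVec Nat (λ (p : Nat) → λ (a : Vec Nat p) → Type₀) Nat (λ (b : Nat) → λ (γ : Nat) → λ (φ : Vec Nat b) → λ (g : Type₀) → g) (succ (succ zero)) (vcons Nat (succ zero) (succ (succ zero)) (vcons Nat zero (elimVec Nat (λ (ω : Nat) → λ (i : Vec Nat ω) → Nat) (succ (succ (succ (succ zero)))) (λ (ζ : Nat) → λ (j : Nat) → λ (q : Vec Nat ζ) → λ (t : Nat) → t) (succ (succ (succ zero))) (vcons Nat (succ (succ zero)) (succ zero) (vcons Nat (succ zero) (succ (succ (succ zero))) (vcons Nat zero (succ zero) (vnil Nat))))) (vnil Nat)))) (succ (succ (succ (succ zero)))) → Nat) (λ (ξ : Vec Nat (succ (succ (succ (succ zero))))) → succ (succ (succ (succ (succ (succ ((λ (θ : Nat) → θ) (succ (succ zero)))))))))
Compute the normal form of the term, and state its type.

normal form:
  refl (Vec Nat (succ (succ (succ (succ zero)))) → Nat) (λ (p : Vec Nat (succ (succ (succ (succ zero))))) → succ (succ (succ (succ (succ (succ (succ (succ zero))))))))
inferred type:
  Eq (Vec Nat (succ (succ (succ (succ zero)))) → Nat) (λ (p : Vec Nat (succ (succ (succ (succ zero))))) → succ (succ (succ (succ (succ (succ (succ (succ zero)))))))) (λ (a : Vec Nat (succ (succ (succ (succ zero))))) → succ (succ (succ (succ (succ (succ (succ (succ zero))))))))
observation: normalization takes exactly 12 steps under the normal-order strategy.


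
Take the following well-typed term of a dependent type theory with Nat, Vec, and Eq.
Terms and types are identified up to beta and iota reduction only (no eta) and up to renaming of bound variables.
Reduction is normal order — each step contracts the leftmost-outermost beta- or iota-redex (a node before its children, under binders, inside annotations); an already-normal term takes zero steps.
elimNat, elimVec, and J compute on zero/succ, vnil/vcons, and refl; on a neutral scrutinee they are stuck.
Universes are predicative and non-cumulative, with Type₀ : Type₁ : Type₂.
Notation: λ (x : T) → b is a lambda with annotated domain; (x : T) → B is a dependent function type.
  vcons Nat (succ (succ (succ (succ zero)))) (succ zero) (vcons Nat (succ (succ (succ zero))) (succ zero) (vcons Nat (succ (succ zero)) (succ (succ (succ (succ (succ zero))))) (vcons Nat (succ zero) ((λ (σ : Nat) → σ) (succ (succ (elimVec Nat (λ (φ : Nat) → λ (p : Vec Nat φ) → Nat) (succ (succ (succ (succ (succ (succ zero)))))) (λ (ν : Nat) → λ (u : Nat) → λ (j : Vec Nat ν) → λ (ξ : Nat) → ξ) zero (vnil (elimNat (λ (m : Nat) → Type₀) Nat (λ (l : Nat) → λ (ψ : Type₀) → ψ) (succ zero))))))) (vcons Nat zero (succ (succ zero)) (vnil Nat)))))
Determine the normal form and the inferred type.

normal form:
  vcons Nat (succ (succ (succ (succ zero)))) (succ zero) (vcons Nat (succ (succ (succ zero))) (succ zero) (vcons Nat (succ (succ zero)) (succ (succ (succ (succ (succ zero))))) (vcons Nat (succ zero) (succ (succ (succ (succ (succ (succ (succ (succ zero)))))))) (vcons Nat zero (succ (succ zero)) (vnil Nat)))))
type:
  Vec Nat (succ (succ (succ (succ (succ zero)))))
observation: the leftmost-outermost redex is a beta-redex, and normalization takes 2 steps.


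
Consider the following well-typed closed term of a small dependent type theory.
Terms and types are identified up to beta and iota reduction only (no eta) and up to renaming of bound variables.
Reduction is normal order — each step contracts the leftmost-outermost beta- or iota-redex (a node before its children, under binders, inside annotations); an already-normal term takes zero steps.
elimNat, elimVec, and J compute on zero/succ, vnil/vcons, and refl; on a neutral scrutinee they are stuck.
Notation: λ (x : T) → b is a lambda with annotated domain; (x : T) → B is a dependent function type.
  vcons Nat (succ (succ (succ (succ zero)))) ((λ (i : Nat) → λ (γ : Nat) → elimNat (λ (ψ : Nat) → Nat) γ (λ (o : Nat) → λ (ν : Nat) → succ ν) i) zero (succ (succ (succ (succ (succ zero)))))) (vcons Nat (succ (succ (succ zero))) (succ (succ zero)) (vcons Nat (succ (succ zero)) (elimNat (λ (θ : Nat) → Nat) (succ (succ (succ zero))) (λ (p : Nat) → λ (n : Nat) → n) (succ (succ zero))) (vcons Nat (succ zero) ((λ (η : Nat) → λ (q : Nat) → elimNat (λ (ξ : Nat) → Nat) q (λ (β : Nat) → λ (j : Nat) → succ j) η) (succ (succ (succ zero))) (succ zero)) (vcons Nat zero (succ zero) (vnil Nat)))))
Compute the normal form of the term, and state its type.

reduced normal form:
  vcons Nat (succ (succ (succ (succ zero)))) (succ (succ (succ (succ (succ zero))))) (vcons Nat (succ (succ (succ zero))) (succ (succ zero)) (vcons Nat (succ (succ zero)) (succ (succ (succ zero))) (vcons Nat (succ zero) (succ (succ (succ (succ zero)))) (vcons Nat zero (succ zero) (vnil Nat)))))
inferred type:
  Vec Nat (succ (succ (succ (succ (succ zero)))))


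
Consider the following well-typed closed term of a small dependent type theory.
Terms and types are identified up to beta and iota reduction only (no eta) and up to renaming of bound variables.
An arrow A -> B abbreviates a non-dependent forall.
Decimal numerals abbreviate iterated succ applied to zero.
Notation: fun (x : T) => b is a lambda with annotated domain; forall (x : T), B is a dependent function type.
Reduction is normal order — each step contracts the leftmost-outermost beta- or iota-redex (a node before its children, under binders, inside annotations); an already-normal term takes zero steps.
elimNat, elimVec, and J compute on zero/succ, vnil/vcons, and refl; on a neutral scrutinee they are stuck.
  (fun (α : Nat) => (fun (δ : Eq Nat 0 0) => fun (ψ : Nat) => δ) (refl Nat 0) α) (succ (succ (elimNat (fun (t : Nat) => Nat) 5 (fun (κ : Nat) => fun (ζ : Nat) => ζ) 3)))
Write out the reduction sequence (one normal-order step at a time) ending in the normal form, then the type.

normal-order reduction:
  (fun (α : Nat) => (fun (δ : Eq Nat 0 0) => fun (ψ : Nat) => δ) (refl Nat 0) α) (succ (succ (elimNat (fun (t : Nat) => Nat) 5 (fun (κ : Nat) => fun (ζ : Nat) => ζ) 3)))
  ~> (fun (α : Eq Nat 0 0) => fun (δ : Nat) => α) (refl Nat 0) (succ (succ (elimNat (fun (ψ : Nat) => Nat) 5 (fun (t : Nat) => fun (κ : Nat) => κ) 3)))
  ~> (fun (α : Nat) => refl Nat 0) (succ (succ (elimNat (fun (δ : Nat) => Nat) 5 (fun (ψ : Nat) => fun (t : Nat) => t) 3)))
  ~> refl Nat 0
the term's type:
  Eq Nat 0 0


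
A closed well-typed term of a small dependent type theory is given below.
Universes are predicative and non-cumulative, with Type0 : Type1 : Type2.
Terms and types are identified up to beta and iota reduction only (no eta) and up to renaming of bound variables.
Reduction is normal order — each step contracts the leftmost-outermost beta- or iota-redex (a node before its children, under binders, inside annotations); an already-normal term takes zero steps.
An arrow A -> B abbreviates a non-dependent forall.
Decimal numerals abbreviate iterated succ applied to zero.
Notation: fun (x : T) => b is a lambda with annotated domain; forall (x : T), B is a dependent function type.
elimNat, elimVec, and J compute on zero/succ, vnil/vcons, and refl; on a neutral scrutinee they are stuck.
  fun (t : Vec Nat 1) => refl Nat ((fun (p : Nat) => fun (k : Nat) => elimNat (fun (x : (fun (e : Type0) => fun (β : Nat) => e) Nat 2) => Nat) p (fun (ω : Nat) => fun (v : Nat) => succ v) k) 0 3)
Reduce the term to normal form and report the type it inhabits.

normal form:
  fun (t : Vec Nat 1) => refl Nat 3
the term's type:
  Vec Nat 1 -> Eq Nat 3 3


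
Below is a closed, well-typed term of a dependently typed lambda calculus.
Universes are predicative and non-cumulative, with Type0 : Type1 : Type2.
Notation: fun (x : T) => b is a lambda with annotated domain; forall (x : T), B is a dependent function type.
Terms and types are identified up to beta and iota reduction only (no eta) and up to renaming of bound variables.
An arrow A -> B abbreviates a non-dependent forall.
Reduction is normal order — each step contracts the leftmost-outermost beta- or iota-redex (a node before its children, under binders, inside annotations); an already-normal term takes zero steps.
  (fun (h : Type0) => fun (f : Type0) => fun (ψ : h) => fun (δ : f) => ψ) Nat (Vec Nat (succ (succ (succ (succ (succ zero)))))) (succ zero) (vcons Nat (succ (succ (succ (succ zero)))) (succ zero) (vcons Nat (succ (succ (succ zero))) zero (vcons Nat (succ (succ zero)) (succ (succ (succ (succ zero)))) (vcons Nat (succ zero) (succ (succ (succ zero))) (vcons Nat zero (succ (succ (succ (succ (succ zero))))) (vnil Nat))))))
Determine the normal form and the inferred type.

resulting normal form:
  succ zero
inferred type:
  Nat
observation: the leftmost-outermost redex is a beta-redex, and normalization takes 4 steps.


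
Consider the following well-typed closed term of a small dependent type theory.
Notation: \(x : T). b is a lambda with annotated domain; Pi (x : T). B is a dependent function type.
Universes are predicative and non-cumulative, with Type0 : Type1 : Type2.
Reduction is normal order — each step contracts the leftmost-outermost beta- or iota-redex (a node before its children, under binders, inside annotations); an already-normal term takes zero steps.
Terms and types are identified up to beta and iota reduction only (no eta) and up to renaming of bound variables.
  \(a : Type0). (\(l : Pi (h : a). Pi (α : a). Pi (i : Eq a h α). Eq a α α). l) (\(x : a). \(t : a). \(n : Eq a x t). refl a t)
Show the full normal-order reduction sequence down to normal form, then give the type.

normal-order reduction sequence:
  \(a : Type0). (\(l : Pi (h : a). Pi (α : a). Pi (i : Eq a h α). Eq a α α). l) (\(x : a). \(t : a). \(n : Eq a x t). refl a t)
  ~> \(a : Type0). \(l : a). \(h : a). \(α : Eq a l h). refl a h
the term's type:
  Pi (a : Type0). Pi (l : a). Pi (h : a). Pi (α : Eq a l h). Eq a h h


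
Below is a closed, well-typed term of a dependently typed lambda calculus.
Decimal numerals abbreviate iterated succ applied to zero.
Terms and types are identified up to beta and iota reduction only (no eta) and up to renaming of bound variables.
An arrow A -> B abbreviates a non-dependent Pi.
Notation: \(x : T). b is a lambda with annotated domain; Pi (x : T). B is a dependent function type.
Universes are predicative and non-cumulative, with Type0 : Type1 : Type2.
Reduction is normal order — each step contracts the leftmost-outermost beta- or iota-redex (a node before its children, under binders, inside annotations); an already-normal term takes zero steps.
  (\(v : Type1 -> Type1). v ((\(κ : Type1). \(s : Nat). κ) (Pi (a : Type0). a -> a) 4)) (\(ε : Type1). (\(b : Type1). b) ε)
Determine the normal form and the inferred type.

reduced normal form:
  Pi (v : Type0). v -> v
the term's type:
  Type1


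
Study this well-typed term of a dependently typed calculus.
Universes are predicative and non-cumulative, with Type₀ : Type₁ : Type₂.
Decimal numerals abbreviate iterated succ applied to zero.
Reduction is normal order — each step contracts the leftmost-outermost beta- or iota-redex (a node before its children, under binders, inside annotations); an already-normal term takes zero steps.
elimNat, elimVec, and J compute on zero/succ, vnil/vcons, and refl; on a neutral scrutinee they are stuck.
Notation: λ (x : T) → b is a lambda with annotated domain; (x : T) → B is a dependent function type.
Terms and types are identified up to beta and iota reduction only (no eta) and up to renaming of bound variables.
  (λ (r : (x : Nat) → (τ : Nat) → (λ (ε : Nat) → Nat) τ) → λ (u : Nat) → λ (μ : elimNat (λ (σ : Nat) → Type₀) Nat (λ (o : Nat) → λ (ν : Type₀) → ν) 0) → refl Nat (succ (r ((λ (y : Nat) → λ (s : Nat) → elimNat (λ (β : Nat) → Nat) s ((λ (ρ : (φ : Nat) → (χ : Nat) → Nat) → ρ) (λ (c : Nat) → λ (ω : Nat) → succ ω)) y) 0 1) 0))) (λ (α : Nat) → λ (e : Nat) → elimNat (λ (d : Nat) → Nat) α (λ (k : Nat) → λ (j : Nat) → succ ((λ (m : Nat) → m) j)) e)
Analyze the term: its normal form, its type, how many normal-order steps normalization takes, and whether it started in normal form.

resulting normal form:
  λ (r : Nat) → λ (x : Nat) → refl Nat 2
inferred type:
  (r : Nat) → (x : Nat) → Eq Nat 2 2
normal-order step count: 8
term was already normal: no
first redex: a beta-redex


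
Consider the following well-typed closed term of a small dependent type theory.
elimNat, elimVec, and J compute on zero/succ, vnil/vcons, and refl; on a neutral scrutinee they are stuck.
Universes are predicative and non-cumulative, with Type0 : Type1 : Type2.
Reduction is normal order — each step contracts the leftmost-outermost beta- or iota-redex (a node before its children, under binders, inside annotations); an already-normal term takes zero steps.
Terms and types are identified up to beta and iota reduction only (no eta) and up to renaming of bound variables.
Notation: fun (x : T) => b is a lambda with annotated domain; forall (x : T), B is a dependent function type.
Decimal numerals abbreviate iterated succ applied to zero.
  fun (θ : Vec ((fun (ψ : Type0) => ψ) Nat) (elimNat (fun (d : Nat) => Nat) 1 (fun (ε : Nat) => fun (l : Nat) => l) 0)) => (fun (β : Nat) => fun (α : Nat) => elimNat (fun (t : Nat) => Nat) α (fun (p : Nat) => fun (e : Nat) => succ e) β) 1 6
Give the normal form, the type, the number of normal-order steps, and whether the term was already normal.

normal form:
  fun (θ : Vec Nat 1) => 7
the term's type:
  forall (θ : Vec Nat 1), Nat
reduction steps (normal order): 8
already normal: no
first redex: a beta-redex


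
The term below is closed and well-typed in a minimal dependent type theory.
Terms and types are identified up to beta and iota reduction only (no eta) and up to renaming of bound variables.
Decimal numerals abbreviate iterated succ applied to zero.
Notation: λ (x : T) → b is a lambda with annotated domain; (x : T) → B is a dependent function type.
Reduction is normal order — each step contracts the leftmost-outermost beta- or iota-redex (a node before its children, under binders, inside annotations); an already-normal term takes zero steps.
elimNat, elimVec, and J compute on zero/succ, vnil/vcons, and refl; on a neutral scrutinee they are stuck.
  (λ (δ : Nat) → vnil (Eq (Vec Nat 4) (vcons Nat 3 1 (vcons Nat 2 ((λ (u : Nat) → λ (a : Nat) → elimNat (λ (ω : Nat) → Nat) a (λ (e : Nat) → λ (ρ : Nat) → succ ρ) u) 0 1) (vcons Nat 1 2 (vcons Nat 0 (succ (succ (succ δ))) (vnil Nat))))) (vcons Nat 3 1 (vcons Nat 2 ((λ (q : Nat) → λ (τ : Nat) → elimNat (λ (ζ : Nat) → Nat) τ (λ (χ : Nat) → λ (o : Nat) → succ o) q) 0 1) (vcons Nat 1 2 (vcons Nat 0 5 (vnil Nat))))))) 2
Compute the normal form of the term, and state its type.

resulting normal form:
  vnil (Eq (Vec Nat 4) (vcons Nat 3 1 (vcons Nat 2 1 (vcons Nat 1 2 (vcons Nat 0 5 (vnil Nat))))) (vcons Nat 3 1 (vcons Nat 2 1 (vcons Nat 1 2 (vcons Nat 0 5 (vnil Nat))))))
type:
  Vec (Eq (Vec Nat 4) (vcons Nat 3 1 (vcons Nat 2 1 (vcons Nat 1 2 (vcons Nat 0 5 (vnil Nat))))) (vcons Nat 3 1 (vcons Nat 2 1 (vcons Nat 1 2 (vcons Nat 0 5 (vnil Nat)))))) 0


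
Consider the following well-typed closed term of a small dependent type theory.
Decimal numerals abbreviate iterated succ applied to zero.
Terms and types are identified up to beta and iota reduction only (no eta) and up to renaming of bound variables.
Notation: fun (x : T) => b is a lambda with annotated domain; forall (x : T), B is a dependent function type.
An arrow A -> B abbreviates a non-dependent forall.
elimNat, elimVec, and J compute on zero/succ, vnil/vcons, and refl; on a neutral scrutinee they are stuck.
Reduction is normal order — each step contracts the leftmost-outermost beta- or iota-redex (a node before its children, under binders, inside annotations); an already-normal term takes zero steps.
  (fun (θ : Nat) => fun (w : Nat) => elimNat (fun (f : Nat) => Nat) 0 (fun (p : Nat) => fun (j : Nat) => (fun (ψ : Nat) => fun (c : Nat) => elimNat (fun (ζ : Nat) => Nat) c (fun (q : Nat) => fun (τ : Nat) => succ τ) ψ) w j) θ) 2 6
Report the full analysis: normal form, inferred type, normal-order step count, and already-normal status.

reduced normal form:
  12
type:
  Nat
reduction steps (normal order): 51
started in normal form: no
first contracted redex: a beta-redex


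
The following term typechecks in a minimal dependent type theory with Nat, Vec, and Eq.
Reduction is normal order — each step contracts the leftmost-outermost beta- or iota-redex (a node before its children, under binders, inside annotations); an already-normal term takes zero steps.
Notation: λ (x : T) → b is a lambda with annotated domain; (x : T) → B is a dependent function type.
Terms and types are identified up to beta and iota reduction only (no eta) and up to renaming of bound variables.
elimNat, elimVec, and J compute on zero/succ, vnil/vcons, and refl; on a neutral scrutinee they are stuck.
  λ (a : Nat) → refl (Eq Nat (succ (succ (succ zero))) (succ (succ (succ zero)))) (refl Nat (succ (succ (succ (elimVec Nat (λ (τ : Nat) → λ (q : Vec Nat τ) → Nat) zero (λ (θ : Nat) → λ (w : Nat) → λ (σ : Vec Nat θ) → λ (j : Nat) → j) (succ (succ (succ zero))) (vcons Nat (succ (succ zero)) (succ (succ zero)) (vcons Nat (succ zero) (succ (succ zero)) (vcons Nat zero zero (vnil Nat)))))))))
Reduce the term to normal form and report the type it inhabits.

resulting normal form:
  λ (a : Nat) → refl (Eq Nat (succ (succ (succ zero))) (succ (succ (succ zero)))) (refl Nat (succ (succ (succ zero))))
inferred type:
  (a : Nat) → Eq (Eq Nat (succ (succ (succ zero))) (succ (succ (succ zero)))) (refl Nat (succ (succ (succ zero)))) (refl Nat (succ (succ (succ zero))))
observation: normalization takes exactly 16 steps under the normal-order strategy.


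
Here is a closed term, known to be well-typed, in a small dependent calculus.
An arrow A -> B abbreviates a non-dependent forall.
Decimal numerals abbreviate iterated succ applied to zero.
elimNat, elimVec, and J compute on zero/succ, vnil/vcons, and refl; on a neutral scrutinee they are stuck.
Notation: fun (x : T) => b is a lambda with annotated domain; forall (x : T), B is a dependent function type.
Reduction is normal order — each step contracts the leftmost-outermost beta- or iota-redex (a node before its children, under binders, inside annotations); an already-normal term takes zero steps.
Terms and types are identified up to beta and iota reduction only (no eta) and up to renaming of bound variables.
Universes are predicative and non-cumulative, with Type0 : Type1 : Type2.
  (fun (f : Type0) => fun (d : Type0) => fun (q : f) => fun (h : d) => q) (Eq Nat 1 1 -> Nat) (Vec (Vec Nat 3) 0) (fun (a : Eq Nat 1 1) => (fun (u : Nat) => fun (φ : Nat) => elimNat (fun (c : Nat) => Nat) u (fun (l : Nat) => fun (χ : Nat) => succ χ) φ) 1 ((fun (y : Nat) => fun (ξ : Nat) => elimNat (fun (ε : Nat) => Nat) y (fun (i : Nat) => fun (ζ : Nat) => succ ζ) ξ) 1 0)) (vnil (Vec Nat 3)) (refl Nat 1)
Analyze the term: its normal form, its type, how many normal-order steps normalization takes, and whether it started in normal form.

resulting normal form:
  2
type:
  Nat
reduction steps (normal order): 14
started in normal form: no
first contracted redex: a beta-redex


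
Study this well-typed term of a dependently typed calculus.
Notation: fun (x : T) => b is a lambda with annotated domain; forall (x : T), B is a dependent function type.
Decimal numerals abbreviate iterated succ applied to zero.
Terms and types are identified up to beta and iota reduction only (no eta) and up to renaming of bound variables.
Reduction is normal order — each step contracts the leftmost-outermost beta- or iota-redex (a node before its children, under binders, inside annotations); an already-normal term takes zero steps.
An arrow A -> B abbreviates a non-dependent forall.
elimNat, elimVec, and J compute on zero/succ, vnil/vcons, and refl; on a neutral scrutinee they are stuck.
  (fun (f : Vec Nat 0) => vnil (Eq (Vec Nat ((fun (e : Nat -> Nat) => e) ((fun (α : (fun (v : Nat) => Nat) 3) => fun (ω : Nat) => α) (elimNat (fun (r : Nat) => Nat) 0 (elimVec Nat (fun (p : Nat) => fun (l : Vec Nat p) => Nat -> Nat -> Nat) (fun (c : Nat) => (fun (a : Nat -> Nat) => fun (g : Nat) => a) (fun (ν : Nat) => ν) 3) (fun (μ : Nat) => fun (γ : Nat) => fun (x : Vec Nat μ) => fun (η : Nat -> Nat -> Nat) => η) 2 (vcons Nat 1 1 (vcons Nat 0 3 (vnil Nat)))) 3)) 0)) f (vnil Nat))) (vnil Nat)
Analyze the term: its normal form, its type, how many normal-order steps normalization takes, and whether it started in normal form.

reduced normal form:
  vnil (Eq (Vec Nat 0) (vnil Nat) (vnil Nat))
the term's type:
  Vec (Eq (Vec Nat 0) (vnil Nat) (vnil Nat)) 0
reduction steps (normal order): 53
started in normal form: no
first contracted redex: a beta-redex


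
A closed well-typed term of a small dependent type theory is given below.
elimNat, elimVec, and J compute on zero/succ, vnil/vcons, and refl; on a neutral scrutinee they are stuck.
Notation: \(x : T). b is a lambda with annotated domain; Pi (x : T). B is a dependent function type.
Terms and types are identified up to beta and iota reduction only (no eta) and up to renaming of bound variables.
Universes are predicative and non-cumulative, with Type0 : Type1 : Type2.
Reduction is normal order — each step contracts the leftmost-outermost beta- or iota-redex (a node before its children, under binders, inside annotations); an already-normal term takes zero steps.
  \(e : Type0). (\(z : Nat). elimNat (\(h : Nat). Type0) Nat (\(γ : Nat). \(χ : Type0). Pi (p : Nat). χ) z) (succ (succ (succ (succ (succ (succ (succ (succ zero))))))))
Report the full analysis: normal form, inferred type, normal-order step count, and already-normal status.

resulting normal form:
  \(e : Type0). Pi (z : Nat). Pi (h : Nat). Pi (γ : Nat). Pi (χ : Nat). Pi (p : Nat). Pi (ρ : Nat). Pi (g : Nat). Pi (t : Nat). Nat
type:
  Pi (e : Type0). Type0
steps to reach normal form (normal order): 26
term was already normal: no
first contracted redex: a beta-redex


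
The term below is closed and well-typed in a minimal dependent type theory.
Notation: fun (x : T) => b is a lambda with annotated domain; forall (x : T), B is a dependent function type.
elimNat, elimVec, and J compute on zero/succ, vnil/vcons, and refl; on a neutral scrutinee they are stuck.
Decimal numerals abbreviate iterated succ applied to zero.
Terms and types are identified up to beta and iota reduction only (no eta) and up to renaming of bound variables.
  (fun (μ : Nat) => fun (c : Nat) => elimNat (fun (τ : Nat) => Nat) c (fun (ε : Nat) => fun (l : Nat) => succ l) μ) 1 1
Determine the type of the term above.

inferred type:
  Nat


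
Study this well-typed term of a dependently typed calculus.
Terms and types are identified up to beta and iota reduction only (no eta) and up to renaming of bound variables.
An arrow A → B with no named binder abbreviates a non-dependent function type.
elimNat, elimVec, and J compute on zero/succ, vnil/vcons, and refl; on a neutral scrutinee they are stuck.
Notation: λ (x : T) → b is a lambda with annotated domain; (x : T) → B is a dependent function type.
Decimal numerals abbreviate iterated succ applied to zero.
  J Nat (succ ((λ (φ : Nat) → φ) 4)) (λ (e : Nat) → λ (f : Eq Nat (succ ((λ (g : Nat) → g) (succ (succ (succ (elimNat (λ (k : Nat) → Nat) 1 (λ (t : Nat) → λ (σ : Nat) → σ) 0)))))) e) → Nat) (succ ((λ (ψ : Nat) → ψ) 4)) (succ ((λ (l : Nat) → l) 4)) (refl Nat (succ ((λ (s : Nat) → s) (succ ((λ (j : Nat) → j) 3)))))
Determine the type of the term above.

type:
  Nat
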